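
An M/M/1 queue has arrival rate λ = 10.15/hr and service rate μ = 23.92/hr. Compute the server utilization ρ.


ρ = λ/μ = 10.15/23.92 = 0.4243

Final: 0.4243


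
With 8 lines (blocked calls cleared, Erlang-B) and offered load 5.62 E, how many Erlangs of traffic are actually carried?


B(8,5.62) = 0.101212 (Erlang-B)
Carried load = a(1 − B) = 5.62·(1 − 0.101212) = 5.62·0.898788 = 5.0512 E

Final: 5.0512 Erlangs


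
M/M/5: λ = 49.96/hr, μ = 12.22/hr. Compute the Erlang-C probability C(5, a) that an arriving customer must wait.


a = λ/μ = 4.0884; ρ = a/5 = 0.8177
P₀ = 0.011276 (from M/M/c formula)
C(c,a) = [a^c/(c!(1−ρ))]·P₀ = [1142.23672/(120·0.1823)]·0.011276
= 52.20726·0.011276 = 0.588691

Final: 0.588691


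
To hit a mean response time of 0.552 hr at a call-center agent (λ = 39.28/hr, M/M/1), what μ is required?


W = 1/(μ−λ) ⇒ μ − λ = 1/W = 1/0.552 = 1.8116
μ = λ + 1/W = 39.28 + 1.8116 = 41.0916 per hr

Final: 41.0916 /hr


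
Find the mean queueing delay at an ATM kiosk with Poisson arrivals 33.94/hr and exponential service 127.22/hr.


ρ = 33.94/127.22 = 0.2668
Wq = ρ/(μ−λ) = 0.2668/(127.22 − 33.94) = 0.2668/93.28 = 0.002860 hr

Final: 0.002860 hr


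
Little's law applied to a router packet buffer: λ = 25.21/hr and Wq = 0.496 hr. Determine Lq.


Lq = λWq = 25.21·0.496 = 12.5042

Final: 12.5042


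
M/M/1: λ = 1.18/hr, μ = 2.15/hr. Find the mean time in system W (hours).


W = 1/(μ−λ) = 1/(2.15 − 1.18) = 1/0.9700 = 1.0309 hr

Final: 1.0309 hr


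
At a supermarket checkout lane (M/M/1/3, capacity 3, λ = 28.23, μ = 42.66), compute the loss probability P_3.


ρ = λ/μ = 28.23/42.66 = 0.6617
P_K = (1−ρ)ρ^K/(1−ρ^(K+1)) = (0.3383·0.289781)/(1 − 0.191761)
= 0.098020/0.808239 = 0.121276

Final: 0.121276


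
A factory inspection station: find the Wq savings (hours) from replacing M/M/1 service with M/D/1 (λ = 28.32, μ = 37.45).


ρ = 28.32/37.45 = 0.7562
Wq(M/M/1) = ρ/(μ−λ) = 0.7562/9.13 = 0.08283 hr
Wq(M/D/1) = ρ/(2(μ−λ)) = 0.04141 hr
Savings = 0.08283 − 0.04141 = 0.04141 hr

Final: 0.04141 hr


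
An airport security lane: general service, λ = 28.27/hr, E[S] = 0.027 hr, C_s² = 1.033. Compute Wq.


ρ = λ·E[S] = 28.27·0.027 = 0.7633
E[S²] = E[S]²(1+C_s²) = 0.027²·(1+1.033) = 0.001482
Wq = λ·E[S²]/(2(1−ρ)) = 28.27·0.001482/(2·0.2367) = 0.08850 hr

Final: 0.08850 hr


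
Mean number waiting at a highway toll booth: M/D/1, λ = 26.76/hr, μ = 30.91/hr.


ρ = 26.76/30.91 = 0.8657
M/D/1: Lq = ρ²/(2(1−ρ)) = 0.7495/(2·0.1343) = 2.79123

Final: 2.79123


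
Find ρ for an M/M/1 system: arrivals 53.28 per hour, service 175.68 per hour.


ρ = λ/μ = 53.28/175.68 = 0.3033

Final: 0.3033


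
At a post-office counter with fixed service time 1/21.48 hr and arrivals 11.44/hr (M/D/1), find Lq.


ρ = 11.44/21.48 = 0.5326
M/D/1: Lq = ρ²/(2(1−ρ)) = 0.2837/(2·0.4674) = 0.30343

Final: 0.30343


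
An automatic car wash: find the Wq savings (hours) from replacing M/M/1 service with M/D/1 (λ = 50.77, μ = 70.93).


ρ = 50.77/70.93 = 0.7158
Wq(M/M/1) = ρ/(μ−λ) = 0.7158/20.16 = 0.03550 hr
Wq(M/D/1) = ρ/(2(μ−λ)) = 0.01775 hr
Savings = 0.03550 − 0.01775 = 0.01775 hr

Final: 0.01775 hr


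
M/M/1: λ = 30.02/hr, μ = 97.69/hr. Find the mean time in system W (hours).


W = 1/(μ−λ) = 1/(97.69 − 30.02) = 1/67.67 = 0.01478 hr

Final: 0.01478 hr


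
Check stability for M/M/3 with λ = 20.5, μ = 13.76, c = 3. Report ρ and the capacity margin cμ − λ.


Total capacity cμ = 3·13.76 = 41.28/hr
ρ = λ/(cμ) = 20.5/41.28 = 0.4966
Stable ⇔ ρ < 1: YES
Spare capacity = cμ − λ = 41.28 − 20.5 = 20.78/hr

Final: ρ = 0.4966; stable; margin = 20.78/hr


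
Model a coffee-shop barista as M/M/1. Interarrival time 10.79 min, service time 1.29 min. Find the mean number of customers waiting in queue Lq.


λ = 60/10.79 = 5.5607 /hr
μ = 60/1.29 = 46.5116 /hr
ρ = λ/μ = 5.5607/46.5116 = 0.1196
Lq = ρ²/(1−ρ) = 0.01429/0.8804 = 0.01623

Final: 0.01623


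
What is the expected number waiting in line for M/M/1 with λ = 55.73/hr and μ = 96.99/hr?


ρ = 55.73/96.99 = 0.5746
Lq = ρ²/(1−ρ) = 0.3302/0.4254 = 0.7761

Final: 0.7761


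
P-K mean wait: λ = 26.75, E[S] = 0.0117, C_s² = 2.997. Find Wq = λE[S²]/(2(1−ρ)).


ρ = λ·E[S] = 26.75·0.0117 = 0.3130
E[S²] = E[S]²(1+C_s²) = 0.0117²·(1+2.997) = 0.0005471
Wq = λ·E[S²]/(2(1−ρ)) = 26.75·0.0005471/(2·0.6870) = 0.01065 hr

Final: 0.01065 hr


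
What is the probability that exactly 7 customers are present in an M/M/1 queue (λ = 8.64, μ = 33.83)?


ρ = 8.64/33.83 = 0.2554
P_n = (1−ρ)·ρ^n = (1 − 0.2554)·0.2554^7 = 0.7446·0.00007087 = 0.00005277

Final: 0.00005277


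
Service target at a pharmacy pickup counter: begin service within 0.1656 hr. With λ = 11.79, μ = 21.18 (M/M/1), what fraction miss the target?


ρ = 11.79/21.18 = 0.5567
P(Wq > t) = ρ·e^{−(μ−λ)t} = 0.5567·e^{−1.5550}
= 0.5567·0.211193 = 0.117562

Final: 0.117562


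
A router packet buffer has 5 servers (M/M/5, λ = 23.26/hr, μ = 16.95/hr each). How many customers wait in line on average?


a = λ/μ = 1.3723; ρ = a/5 = 0.2745
P₀ = 0.253281
Lq = P₀·a^c·ρ / (c!·(1−ρ)²) = 0.253281·4.86631·0.2745/(120·0.52642)
= 0.005355

Final: 0.005355


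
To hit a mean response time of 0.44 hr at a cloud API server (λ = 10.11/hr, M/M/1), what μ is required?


W = 1/(μ−λ) ⇒ μ − λ = 1/W = 1/0.44 = 2.2727
μ = λ + 1/W = 10.11 + 2.2727 = 12.3827 per hr

Final: 12.3827 /hr


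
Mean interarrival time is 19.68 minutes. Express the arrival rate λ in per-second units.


λ = 1/(interarrival time) in consistent units.
1 second = 0.0166667 min, so λ = 0.0166667/19.68 = 0.0008469 per second

Final: 0.0008469 /sec


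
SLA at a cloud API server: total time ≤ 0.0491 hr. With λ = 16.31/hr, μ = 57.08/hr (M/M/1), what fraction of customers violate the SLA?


W ~ Exponential(μ−λ) for M/M/1.
μ − λ = 57.08 − 16.31 = 40.7700
P(W > t) = e^{−(μ−λ)t} = e^{−2.0018} = 0.135091

Final: 0.135091


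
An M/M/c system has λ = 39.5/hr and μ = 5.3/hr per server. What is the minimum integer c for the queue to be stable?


Stability requires cμ > λ ⇔ c > λ/μ.
λ/μ = 39.5/5.3 = 7.4528
Minimum integer c = ⌊7.4528⌋ + 1 = 8
Check: 8·5.3 = 42.40 > 39.5, while 7·5.3 = 37.10 ≤ 39.5

Final: 8 servers


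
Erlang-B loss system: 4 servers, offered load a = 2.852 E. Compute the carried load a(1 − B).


B(4,2.852) = 0.189568 (Erlang-B)
Carried load = a(1 − B) = 2.852·(1 − 0.189568) = 2.852·0.810432 = 2.3114 E

Final: 2.3114 Erlangs


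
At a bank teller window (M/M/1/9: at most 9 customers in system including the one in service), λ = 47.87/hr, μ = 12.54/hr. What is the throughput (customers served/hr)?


ρ = 3.8174; P_K = (1−ρ)ρ^9/(1−ρ^10) = 0.738042
λ_eff = λ(1 − P_K) = 47.87·(1 − 0.738042) = 47.87·0.261958 = 12.5399 /hr

Final: 12.5399 /hr


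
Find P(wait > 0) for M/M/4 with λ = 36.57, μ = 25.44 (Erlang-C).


a = λ/μ = 1.4375; ρ = a/4 = 0.3594
P₀ = 0.235654 (from M/M/c formula)
C(c,a) = [a^c/(c!(1−ρ))]·P₀ = [4.27003/(24·0.6406)]·0.235654
= 0.27773·0.235654 = 0.065447

Final: 0.065447


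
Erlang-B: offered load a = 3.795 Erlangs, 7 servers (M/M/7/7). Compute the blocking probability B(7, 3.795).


B(c,a) = (a^c/c!) / Σ_{k=0}^{c} a^k/k!
a^7/7! = 2.249324
Σ terms (k=0..7): 1.00000 + 3.79500 + 7.20101 + 9.10928 + 8.64243 + 6.55960 + 4.14895 + 2.24932 = 42.705601
B = 2.249324/42.705601 = 0.052670

Final: 0.052670


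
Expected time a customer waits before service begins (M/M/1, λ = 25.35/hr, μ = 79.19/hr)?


ρ = 25.35/79.19 = 0.3201
Wq = ρ/(μ−λ) = 0.3201/(79.19 − 25.35) = 0.3201/53.84 = 0.005946 hr

Final: 0.005946 hr


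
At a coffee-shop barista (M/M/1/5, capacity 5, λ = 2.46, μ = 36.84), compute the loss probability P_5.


ρ = λ/μ = 2.46/36.84 = 0.06678
P_K = (1−ρ)ρ^K/(1−ρ^(K+1)) = (0.9332·0.000001328)/(1 − 0.00000008865)
= 0.000001239/1.000000 = 0.000001239

Final: 0.000001239


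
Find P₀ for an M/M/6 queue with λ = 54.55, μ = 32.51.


a = λ/μ = 54.55/32.51 = 1.6779; ρ = a/c = 0.2797
Σ_{k=0}^{5} a^k/k! (terms k=0..5) = 1.00000 + 1.67795 + 1.40775 + 0.78738 + 0.33029 + 0.11084 = 5.31421
Tail: a^6/(6!(1−ρ)) = 22.31859/(720·0.7203) = 0.04303
P₀ = 1/(5.31421 + 0.04303) = 1/5.35724 = 0.186663

Final: 0.186663


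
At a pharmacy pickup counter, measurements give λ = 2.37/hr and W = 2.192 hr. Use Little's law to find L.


L = λW = 2.37·2.192 = 5.1950

Final: 5.1950


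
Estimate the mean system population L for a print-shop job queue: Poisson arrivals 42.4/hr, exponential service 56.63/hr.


ρ = λ/μ = 42.4/56.63 = 0.7487
L = ρ/(1−ρ) = 0.7487/(1 − 0.7487) = 0.7487/0.2513 = 2.9796

Final: 2.9796


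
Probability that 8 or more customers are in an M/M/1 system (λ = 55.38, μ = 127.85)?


ρ = 55.38/127.85 = 0.4332
P(N ≥ n) = ρ^n = 0.4332^8 = 0.001239

Final: 0.001239


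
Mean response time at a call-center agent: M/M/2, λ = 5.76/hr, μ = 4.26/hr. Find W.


a = 1.3521; ρ = 0.6761; P₀ = 0.193277
Lq = P₀·a^c·ρ/(c!(1−ρ)²) = 1.13821
Wq = Lq/λ = 1.13821/5.76 = 0.19761 hr
W = Wq + 1/μ = 0.19761 + 0.23474 = 0.43235 hr

Final: 0.43235 hr


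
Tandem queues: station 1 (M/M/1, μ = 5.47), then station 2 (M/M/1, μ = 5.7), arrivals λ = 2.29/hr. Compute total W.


Each node sees arrival rate λ = 2.29/hr (tandem ⇒ throughput preserved).
W₁ = 1/(μ₁−λ) = 1/(5.47−2.29) = 0.31447 hr
W₂ = 1/(μ₂−λ) = 1/(5.7−2.29) = 0.29326 hr
W_total = W₁ + W₂ = 0.31447 + 0.29326 = 0.60772 hr

Final: 0.60772 hr


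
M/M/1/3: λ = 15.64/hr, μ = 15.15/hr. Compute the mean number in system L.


ρ = 15.64/15.15 = 1.0323
L = ρ[1 − (K+1)ρ^K + Kρ^(K+1)] / [(1−ρ)(1−ρ^(K+1))]
Numerator: 1.0323·(1 − 4·1.100202 + 3·1.135786) = 0.006762
Denominator: (-0.03234)·(-0.135786) = 0.004392
L = 0.006762/0.004392 = 1.5398

Final: 1.5398


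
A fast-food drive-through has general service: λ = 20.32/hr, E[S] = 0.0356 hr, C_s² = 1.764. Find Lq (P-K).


ρ = λ·E[S] = 20.32·0.0356 = 0.7234
Lq = ρ²(1+C_s²)/(2(1−ρ)) = 0.5233·(1+1.764)/(2·0.2766)
= 0.5233·2.7640/0.5532 = 2.61451

Final: 2.61451


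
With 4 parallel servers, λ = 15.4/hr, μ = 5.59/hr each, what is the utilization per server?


ρ = λ/(cμ) = 15.4/(4·5.59) = 15.4/22.36 = 0.6887

Final: 0.6887


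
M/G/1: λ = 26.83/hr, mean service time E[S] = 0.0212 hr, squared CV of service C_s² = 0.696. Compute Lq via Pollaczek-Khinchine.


ρ = λ·E[S] = 26.83·0.0212 = 0.5688
Lq = ρ²(1+C_s²)/(2(1−ρ)) = 0.3235·(1+0.696)/(2·0.4312)
= 0.3235·1.6960/0.8624 = 0.63625

Final: 0.63625


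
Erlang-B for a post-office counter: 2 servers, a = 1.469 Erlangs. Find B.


B(c,a) = (a^c/c!) / Σ_{k=0}^{c} a^k/k!
a^2/2! = 1.078981
Σ terms (k=0..2): 1.00000 + 1.46900 + 1.07898 = 3.547981
B = 1.078981/3.547981 = 0.304111

Final: 0.304111


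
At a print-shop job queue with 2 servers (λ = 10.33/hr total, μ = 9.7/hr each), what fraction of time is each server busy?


ρ = λ/(cμ) = 10.33/(2·9.7) = 10.33/19.40 = 0.5325

Final: 0.5325


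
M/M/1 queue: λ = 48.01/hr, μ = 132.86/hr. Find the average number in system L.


ρ = λ/μ = 48.01/132.86 = 0.3614
L = ρ/(1−ρ) = 0.3614/(1 − 0.3614) = 0.3614/0.6386 = 0.5658

Final: 0.5658


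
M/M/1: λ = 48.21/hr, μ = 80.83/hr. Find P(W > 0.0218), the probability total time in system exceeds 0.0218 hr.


W ~ Exponential(μ−λ) for M/M/1.
μ − λ = 80.83 − 48.21 = 32.6200
P(W > t) = e^{−(μ−λ)t} = e^{−0.7111} = 0.491096

Final: 0.491096


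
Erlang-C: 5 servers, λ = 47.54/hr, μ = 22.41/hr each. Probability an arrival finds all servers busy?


a = λ/μ = 2.1214; ρ = a/5 = 0.4243
P₀ = 0.118648 (from M/M/c formula)
C(c,a) = [a^c/(c!(1−ρ))]·P₀ = [42.96221/(120·0.5757)]·0.118648
= 0.62186·0.118648 = 0.073782

Final: 0.073782


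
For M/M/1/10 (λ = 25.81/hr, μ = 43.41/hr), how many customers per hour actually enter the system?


ρ = 0.5946; P_K = (1−ρ)ρ^10/(1−ρ^11) = 0.002246
λ_eff = λ(1 − P_K) = 25.81·(1 − 0.002246) = 25.81·0.997754 = 25.7520 /hr

Final: 25.7520 /hr


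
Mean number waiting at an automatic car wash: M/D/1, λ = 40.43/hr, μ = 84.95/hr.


ρ = 40.43/84.95 = 0.4759
M/D/1: Lq = ρ²/(2(1−ρ)) = 0.2265/(2·0.5241) = 0.21610

Final: 0.21610


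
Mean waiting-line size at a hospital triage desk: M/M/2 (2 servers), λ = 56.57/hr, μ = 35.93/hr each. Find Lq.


a = λ/μ = 1.5745; ρ = a/2 = 0.7872
P₀ = 0.119053
Lq = P₀·a^c·ρ / (c!·(1−ρ)²) = 0.119053·2.47889·0.7872/(2·0.04527)
= 2.56583

Final: 2.56583


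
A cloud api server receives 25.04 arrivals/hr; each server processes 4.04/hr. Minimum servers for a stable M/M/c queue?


Stability requires cμ > λ ⇔ c > λ/μ.
λ/μ = 25.04/4.04 = 6.1980
Minimum integer c = ⌊6.1980⌋ + 1 = 7
Check: 7·4.04 = 28.28 > 25.04, while 6·4.04 = 24.24 ≤ 25.04

Final: 7 servers


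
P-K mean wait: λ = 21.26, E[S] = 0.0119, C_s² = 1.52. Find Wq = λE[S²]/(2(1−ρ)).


ρ = λ·E[S] = 21.26·0.0119 = 0.2530
E[S²] = E[S]²(1+C_s²) = 0.0119²·(1+1.52) = 0.0003569
Wq = λ·E[S²]/(2(1−ρ)) = 21.26·0.0003569/(2·0.7470) = 0.005078 hr

Final: 0.005078 hr


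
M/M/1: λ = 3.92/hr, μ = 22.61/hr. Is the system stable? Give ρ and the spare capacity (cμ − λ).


Total capacity cμ = 1·22.61 = 22.61/hr
ρ = λ/(cμ) = 3.92/22.61 = 0.1734
Stable ⇔ ρ < 1: YES
Spare capacity = cμ − λ = 22.61 − 3.92 = 18.69/hr

Final: ρ = 0.1734; stable; margin = 18.69/hr


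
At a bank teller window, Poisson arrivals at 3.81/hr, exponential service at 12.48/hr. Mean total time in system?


W = 1/(μ−λ) = 1/(12.48 − 3.81) = 1/8.67 = 0.1153 hr

Final: 0.1153 hr


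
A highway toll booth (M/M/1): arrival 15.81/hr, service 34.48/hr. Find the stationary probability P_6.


ρ = 15.81/34.48 = 0.4585
P_n = (1−ρ)·ρ^n = (1 − 0.4585)·0.4585^6 = 0.5415·0.009294 = 0.005032

Final: 0.005032


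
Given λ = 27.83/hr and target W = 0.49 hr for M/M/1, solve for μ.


W = 1/(μ−λ) ⇒ μ − λ = 1/W = 1/0.49 = 2.0408
μ = λ + 1/W = 27.83 + 2.0408 = 29.8708 per hr

Final: 29.8708 /hr


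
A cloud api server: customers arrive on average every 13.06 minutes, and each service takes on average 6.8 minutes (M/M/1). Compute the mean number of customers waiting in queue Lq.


λ = 60/13.06 = 4.5942 /hr
μ = 60/6.8 = 8.8235 /hr
ρ = λ/μ = 4.5942/8.8235 = 0.5207
Lq = ρ²/(1−ρ) = 0.2711/0.4793 = 0.5656

Final: 0.5656


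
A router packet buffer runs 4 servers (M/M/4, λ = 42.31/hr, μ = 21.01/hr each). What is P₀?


a = λ/μ = 42.31/21.01 = 2.0138; ρ = a/c = 0.5035
Σ_{k=0}^{3} a^k/k! (terms k=0..3) = 1.00000 + 2.01380 + 2.02770 + 1.36113 = 6.40263
Tail: a^4/(4!(1−ρ)) = 16.44629/(24·0.4965) = 1.38005
P₀ = 1/(6.40263 + 1.38005) = 1/7.78268 = 0.128490

Final: 0.128490


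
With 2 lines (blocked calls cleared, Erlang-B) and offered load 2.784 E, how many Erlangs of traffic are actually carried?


B(2,2.784) = 0.505962 (Erlang-B)
Carried load = a(1 − B) = 2.784·(1 − 0.505962) = 2.784·0.494038 = 1.3754 E

Final: 1.3754 Erlangs


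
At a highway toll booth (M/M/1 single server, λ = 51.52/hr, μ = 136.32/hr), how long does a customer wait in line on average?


ρ = 51.52/136.32 = 0.3779
Wq = ρ/(μ−λ) = 0.3779/(136.32 − 51.52) = 0.3779/84.80 = 0.004457 hr

Final: 0.004457 hr


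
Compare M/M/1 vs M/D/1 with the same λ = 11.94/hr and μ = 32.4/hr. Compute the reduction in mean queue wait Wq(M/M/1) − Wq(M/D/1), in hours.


ρ = 11.94/32.4 = 0.3685
Wq(M/M/1) = ρ/(μ−λ) = 0.3685/20.46 = 0.01801 hr
Wq(M/D/1) = ρ/(2(μ−λ)) = 0.009006 hr
Savings = 0.01801 − 0.009006 = 0.009006 hr

Final: 0.009006 hr


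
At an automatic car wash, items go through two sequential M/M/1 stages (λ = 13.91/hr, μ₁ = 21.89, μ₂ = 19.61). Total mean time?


Each node sees arrival rate λ = 13.91/hr (tandem ⇒ throughput preserved).
W₁ = 1/(μ₁−λ) = 1/(21.89−13.91) = 0.12531 hr
W₂ = 1/(μ₂−λ) = 1/(19.61−13.91) = 0.17544 hr
W_total = W₁ + W₂ = 0.12531 + 0.17544 = 0.30075 hr

Final: 0.30075 hr


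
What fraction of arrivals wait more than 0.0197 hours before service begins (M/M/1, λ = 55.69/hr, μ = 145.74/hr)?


ρ = 55.69/145.74 = 0.3821
P(Wq > t) = ρ·e^{−(μ−λ)t} = 0.3821·e^{−1.7740}
= 0.3821·0.169656 = 0.064829

Final: 0.064829


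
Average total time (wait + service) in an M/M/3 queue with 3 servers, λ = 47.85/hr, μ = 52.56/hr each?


a = 0.9104; ρ = 0.3035; P₀ = 0.399148
Lq = P₀·a^c·ρ/(c!(1−ρ)²) = 0.03140
Wq = Lq/λ = 0.03140/47.85 = 0.0006561 hr
W = Wq + 1/μ = 0.0006561 + 0.01903 = 0.01968 hr

Final: 0.01968 hr


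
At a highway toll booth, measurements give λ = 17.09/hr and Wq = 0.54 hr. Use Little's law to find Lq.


Lq = λWq = 17.09·0.54 = 9.2286

Final: 9.2286


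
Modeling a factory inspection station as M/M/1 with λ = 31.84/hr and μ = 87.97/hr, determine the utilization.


ρ = λ/μ = 31.84/87.97 = 0.3619

Final: 0.3619


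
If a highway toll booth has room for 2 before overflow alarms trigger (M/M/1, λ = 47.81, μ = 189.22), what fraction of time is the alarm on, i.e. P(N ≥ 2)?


ρ = 47.81/189.22 = 0.2527
P(N ≥ n) = ρ^n = 0.2527^2 = 0.063842

Final: 0.063842


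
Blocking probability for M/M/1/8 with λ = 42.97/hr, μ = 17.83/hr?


ρ = λ/μ = 42.97/17.83 = 2.4100
P_K = (1−ρ)ρ^K/(1−ρ^(K+1)) = (-1.4100·1137.920926)/(1 − 2742.370286)
= -1604.449360/-2741.370286 = 0.585273

Final: 0.585273


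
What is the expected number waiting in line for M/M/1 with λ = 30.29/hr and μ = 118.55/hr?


ρ = 30.29/118.55 = 0.2555
Lq = ρ²/(1−ρ) = 0.06528/0.7445 = 0.08769

Final: 0.08769


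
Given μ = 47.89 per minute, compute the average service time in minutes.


Mean service time = 1/μ = 1/47.89 minute = 0.02088 minute
In minutes: 0.02088 × 1 = 0.02088 min

Final: 0.02088 min


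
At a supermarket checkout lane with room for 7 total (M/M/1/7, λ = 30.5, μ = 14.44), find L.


ρ = 30.5/14.44 = 2.1122
L = ρ[1 − (K+1)ρ^K + Kρ^(K+1)] / [(1−ρ)(1−ρ^(K+1))]
Numerator: 2.1122·(1 − 8·187.554947 + 7·396.151376) = 2690.125473
Denominator: (-1.1122)·(-395.151376) = 439.482763
L = 2690.125473/439.482763 = 6.1211

Final: 6.1211


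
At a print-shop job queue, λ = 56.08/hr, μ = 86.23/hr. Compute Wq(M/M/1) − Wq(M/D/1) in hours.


ρ = 56.08/86.23 = 0.6504
Wq(M/M/1) = ρ/(μ−λ) = 0.6504/30.15 = 0.02157 hr
Wq(M/D/1) = ρ/(2(μ−λ)) = 0.01079 hr
Savings = 0.02157 − 0.01079 = 0.01079 hr

Final: 0.01079 hr


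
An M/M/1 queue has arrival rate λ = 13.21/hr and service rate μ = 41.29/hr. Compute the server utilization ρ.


ρ = λ/μ = 13.21/41.29 = 0.3199

Final: 0.3199


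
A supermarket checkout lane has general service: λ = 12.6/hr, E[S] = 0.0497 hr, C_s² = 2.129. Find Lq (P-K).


ρ = λ·E[S] = 12.6·0.0497 = 0.6262
Lq = ρ²(1+C_s²)/(2(1−ρ)) = 0.3922·(1+2.129)/(2·0.3738)
= 0.3922·3.1290/0.7476 = 1.64140

Final: 1.64140


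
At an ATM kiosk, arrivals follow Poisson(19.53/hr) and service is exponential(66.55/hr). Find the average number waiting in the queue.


ρ = 19.53/66.55 = 0.2935
Lq = ρ²/(1−ρ) = 0.08612/0.7065 = 0.1219

Final: 0.1219


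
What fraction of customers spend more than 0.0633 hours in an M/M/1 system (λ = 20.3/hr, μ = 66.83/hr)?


W ~ Exponential(μ−λ) for M/M/1.
μ − λ = 66.83 − 20.3 = 46.5300
P(W > t) = e^{−(μ−λ)t} = e^{−2.9453} = 0.052584

Final: 0.052584


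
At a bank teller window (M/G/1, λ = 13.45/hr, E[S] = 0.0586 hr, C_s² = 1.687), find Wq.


ρ = λ·E[S] = 13.45·0.0586 = 0.7882
E[S²] = E[S]²(1+C_s²) = 0.0586²·(1+1.687) = 0.009227
Wq = λ·E[S²]/(2(1−ρ)) = 13.45·0.009227/(2·0.2118) = 0.29293 hr

Final: 0.29293 hr


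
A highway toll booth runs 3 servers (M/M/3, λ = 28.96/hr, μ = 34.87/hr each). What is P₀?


a = λ/μ = 28.96/34.87 = 0.8305; ρ = a/c = 0.2768
Σ_{k=0}^{2} a^k/k! (terms k=0..2) = 1.00000 + 0.83051 + 0.34488 = 2.17539
Tail: a^3/(3!(1−ρ)) = 0.57285/(6·0.7232) = 0.13202
P₀ = 1/(2.17539 + 0.13202) = 1/2.30741 = 0.433386

Final: 0.433386


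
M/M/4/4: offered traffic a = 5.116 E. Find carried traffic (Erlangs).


B(4,5.116) = 0.407397 (Erlang-B)
Carried load = a(1 − B) = 5.116·(1 − 0.407397) = 5.116·0.592603 = 3.0318 E

Final: 3.0318 Erlangs


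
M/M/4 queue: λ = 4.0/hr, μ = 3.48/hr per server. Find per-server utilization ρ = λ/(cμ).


ρ = λ/(cμ) = 4.0/(4·3.48) = 4.0/13.92 = 0.2874

Final: 0.2874


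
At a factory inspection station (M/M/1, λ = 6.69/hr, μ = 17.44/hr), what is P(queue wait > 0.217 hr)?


ρ = 6.69/17.44 = 0.3836
P(Wq > t) = ρ·e^{−(μ−λ)t} = 0.3836·e^{−2.3327}
= 0.3836·0.097029 = 0.037220

Final: 0.037220


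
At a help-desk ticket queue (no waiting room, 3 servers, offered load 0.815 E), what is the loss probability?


B(c,a) = (a^c/c!) / Σ_{k=0}^{c} a^k/k!
a^3/3! = 0.090224
Σ terms (k=0..3): 1.00000 + 0.81500 + 0.33211 + 0.09022 = 2.237336
B = 0.090224/2.237336 = 0.040326

Final: 0.040326


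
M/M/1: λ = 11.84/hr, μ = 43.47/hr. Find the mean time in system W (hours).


W = 1/(μ−λ) = 1/(43.47 − 11.84) = 1/31.63 = 0.03162 hr

Final: 0.03162 hr


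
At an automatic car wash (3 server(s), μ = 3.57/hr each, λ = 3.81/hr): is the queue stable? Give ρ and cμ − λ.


Total capacity cμ = 3·3.57 = 10.71/hr
ρ = λ/(cμ) = 3.81/10.71 = 0.3557
Stable ⇔ ρ < 1: YES
Spare capacity = cμ − λ = 10.71 − 3.81 = 6.90/hr

Final: ρ = 0.3557; stable; margin = 6.90/hr


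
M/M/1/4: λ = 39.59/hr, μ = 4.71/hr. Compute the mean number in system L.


ρ = 39.59/4.71 = 8.4055
L = ρ[1 − (K+1)ρ^K + Kρ^(K+1)] / [(1−ρ)(1−ρ^(K+1))]
Numerator: 8.4055·(1 − 5·4991.813813 + 4·41958.791693) = 1200956.326559
Denominator: (-7.4055)·(-41957.791693) = 310719.272663
L = 1200956.326559/310719.272663 = 3.8651

Final: 3.8651


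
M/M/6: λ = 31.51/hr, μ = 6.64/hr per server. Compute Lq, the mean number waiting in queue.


a = λ/μ = 4.7455; ρ = a/6 = 0.7909
P₀ = 0.006585
Lq = P₀·a^c·ρ / (c!·(1−ρ)²) = 0.006585·11420.41650·0.7909/(720·0.04372)
= 1.88961

Final: 1.88961


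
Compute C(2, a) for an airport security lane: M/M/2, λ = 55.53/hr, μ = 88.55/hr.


a = λ/μ = 0.6271; ρ = a/2 = 0.3136
P₀ = 0.522590 (from M/M/c formula)
C(c,a) = [a^c/(c!(1−ρ))]·P₀ = [0.39326/(2·0.6864)]·0.522590
= 0.28644·0.522590 = 0.149693

Final: 0.149693


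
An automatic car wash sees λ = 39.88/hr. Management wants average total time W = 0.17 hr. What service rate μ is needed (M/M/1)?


W = 1/(μ−λ) ⇒ μ − λ = 1/W = 1/0.17 = 5.8824
μ = λ + 1/W = 39.88 + 5.8824 = 45.7624 per hr

Final: 45.7624 /hr


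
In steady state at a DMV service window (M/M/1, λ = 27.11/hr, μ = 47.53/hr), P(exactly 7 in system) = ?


ρ = 27.11/47.53 = 0.5704
P_n = (1−ρ)·ρ^n = (1 − 0.5704)·0.5704^7 = 0.4296·0.019640 = 0.008438

Final: 0.008438


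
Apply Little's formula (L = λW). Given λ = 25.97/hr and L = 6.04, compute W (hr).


W = L/λ = 6.04/25.97 = 0.2326 hr

Final: 0.2326 hr


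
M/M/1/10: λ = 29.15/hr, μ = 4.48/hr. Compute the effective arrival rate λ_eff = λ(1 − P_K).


ρ = 6.5067; P_K = (1−ρ)ρ^10/(1−ρ^11) = 0.846312
λ_eff = λ(1 − P_K) = 29.15·(1 − 0.846312) = 29.15·0.153688 = 4.4800 /hr

Final: 4.4800 /hr


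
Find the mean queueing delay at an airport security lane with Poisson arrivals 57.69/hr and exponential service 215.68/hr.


ρ = 57.69/215.68 = 0.2675
Wq = ρ/(μ−λ) = 0.2675/(215.68 − 57.69) = 0.2675/157.99 = 0.001693 hr

Final: 0.001693 hr


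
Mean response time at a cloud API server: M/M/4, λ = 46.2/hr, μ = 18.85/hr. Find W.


a = 2.4509; ρ = 0.6127; P₀ = 0.078182
Lq = P₀·a^c·ρ/(c!(1−ρ)²) = 0.48025
Wq = Lq/λ = 0.48025/46.2 = 0.01039 hr
W = Wq + 1/μ = 0.01039 + 0.05305 = 0.06345 hr

Final: 0.06345 hr


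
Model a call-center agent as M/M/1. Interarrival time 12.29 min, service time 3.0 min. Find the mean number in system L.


λ = 60/12.29 = 4.8820 /hr
μ = 60/3.0 = 20.0000 /hr
ρ = λ/μ = 4.8820/20.0000 = 0.2441
L = ρ/(1−ρ) = 0.2441/0.7559 = 0.3229

Final: 0.3229


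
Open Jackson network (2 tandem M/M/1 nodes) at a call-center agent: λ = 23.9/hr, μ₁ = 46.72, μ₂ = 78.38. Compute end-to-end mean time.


Each node sees arrival rate λ = 23.9/hr (tandem ⇒ throughput preserved).
W₁ = 1/(μ₁−λ) = 1/(46.72−23.9) = 0.04382 hr
W₂ = 1/(μ₂−λ) = 1/(78.38−23.9) = 0.01836 hr
W_total = W₁ + W₂ = 0.04382 + 0.01836 = 0.06218 hr

Final: 0.06218 hr


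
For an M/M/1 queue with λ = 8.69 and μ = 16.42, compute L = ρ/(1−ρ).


ρ = λ/μ = 8.69/16.42 = 0.5292
L = ρ/(1−ρ) = 0.5292/(1 − 0.5292) = 0.5292/0.4708 = 1.1242

Final: 1.1242


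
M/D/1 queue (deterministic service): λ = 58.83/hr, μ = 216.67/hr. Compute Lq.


ρ = 58.83/216.67 = 0.2715
M/D/1: Lq = ρ²/(2(1−ρ)) = 0.07372/(2·0.7285) = 0.05060

Final: 0.05060


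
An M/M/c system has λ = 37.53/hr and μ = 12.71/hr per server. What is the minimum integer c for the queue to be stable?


Stability requires cμ > λ ⇔ c > λ/μ.
λ/μ = 37.53/12.71 = 2.9528
Minimum integer c = ⌊2.9528⌋ + 1 = 3
Check: 3·12.71 = 38.13 > 37.53, while 2·12.71 = 25.42 ≤ 37.53

Final: 3 servers


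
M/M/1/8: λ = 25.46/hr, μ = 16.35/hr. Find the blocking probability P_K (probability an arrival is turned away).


ρ = λ/μ = 25.46/16.35 = 1.5572
P_K = (1−ρ)ρ^K/(1−ρ^(K+1)) = (-0.5572·34.572050)/(1 − 53.835132)
= -19.263081/-52.835132 = 0.364588

Final: 0.364588


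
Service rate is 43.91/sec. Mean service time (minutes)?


Mean service time = 1/μ = 1/43.91 second = 0.02277 second
In minutes: 0.02277 × 0.0166667 = 0.0003796 min

Final: 0.0003796 min


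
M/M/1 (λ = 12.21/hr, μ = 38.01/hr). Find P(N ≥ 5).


ρ = 12.21/38.01 = 0.3212
P(N ≥ n) = ρ^n = 0.3212^5 = 0.003420

Final: 0.003420


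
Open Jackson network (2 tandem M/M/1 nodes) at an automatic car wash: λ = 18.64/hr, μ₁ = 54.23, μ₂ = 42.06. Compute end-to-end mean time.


Each node sees arrival rate λ = 18.64/hr (tandem ⇒ throughput preserved).
W₁ = 1/(μ₁−λ) = 1/(54.23−18.64) = 0.02810 hr
W₂ = 1/(μ₂−λ) = 1/(42.06−18.64) = 0.04270 hr
W_total = W₁ + W₂ = 0.02810 + 0.04270 = 0.07080 hr

Final: 0.07080 hr


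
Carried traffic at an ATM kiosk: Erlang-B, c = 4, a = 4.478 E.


B(4,4.478) = 0.354780 (Erlang-B)
Carried load = a(1 − B) = 4.478·(1 − 0.354780) = 4.478·0.645220 = 2.8893 E

Final: 2.8893 Erlangs


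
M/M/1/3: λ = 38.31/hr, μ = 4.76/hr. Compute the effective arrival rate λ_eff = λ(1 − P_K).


ρ = 8.0483; P_K = (1−ρ)ρ^3/(1−ρ^4) = 0.875959
λ_eff = λ(1 − P_K) = 38.31·(1 − 0.875959) = 38.31·0.124041 = 4.7520 /hr

Final: 4.7520 /hr


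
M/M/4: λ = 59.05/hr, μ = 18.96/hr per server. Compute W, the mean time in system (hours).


a = 3.1145; ρ = 0.7786; P₀ = 0.031539
Lq = P₀·a^c·ρ/(c!(1−ρ)²) = 1.96416
Wq = Lq/λ = 1.96416/59.05 = 0.03326 hr
W = Wq + 1/μ = 0.03326 + 0.05274 = 0.08601 hr

Final: 0.08601 hr


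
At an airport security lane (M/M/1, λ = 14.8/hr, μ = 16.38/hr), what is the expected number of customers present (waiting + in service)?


ρ = λ/μ = 14.8/16.38 = 0.9035
L = ρ/(1−ρ) = 0.9035/(1 − 0.9035) = 0.9035/0.09646 = 9.3671

Final: 9.3671


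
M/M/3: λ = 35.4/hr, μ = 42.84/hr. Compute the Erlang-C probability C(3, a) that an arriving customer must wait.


a = λ/μ = 0.8263; ρ = a/3 = 0.2754
P₀ = 0.435250 (from M/M/c formula)
C(c,a) = [a^c/(c!(1−ρ))]·P₀ = [0.56424/(6·0.7246)]·0.435250
= 0.12979·0.435250 = 0.056491

Final: 0.056491


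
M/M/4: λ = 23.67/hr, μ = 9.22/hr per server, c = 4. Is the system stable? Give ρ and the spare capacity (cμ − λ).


Total capacity cμ = 4·9.22 = 36.88/hr
ρ = λ/(cμ) = 23.67/36.88 = 0.6418
Stable ⇔ ρ < 1: YES
Spare capacity = cμ − λ = 36.88 − 23.67 = 13.21/hr

Final: ρ = 0.6418; stable; margin = 13.21/hr


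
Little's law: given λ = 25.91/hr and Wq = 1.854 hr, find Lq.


Lq = λWq = 25.91·1.854 = 48.0371

Final: 48.0371


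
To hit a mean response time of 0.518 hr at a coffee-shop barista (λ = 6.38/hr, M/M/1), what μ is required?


W = 1/(μ−λ) ⇒ μ − λ = 1/W = 1/0.518 = 1.9305
μ = λ + 1/W = 6.38 + 1.9305 = 8.3105 per hr

Final: 8.3105 /hr


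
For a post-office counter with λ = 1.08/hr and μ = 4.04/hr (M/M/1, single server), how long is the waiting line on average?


ρ = 1.08/4.04 = 0.2673
Lq = ρ²/(1−ρ) = 0.07146/0.7327 = 0.09754

Final: 0.09754


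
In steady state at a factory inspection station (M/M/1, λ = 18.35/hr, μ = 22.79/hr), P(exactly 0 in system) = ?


ρ = 18.35/22.79 = 0.8052
P_n = (1−ρ)·ρ^n = (1 − 0.8052)·0.8052^0 = 0.1948·1.000000 = 0.194822

Final: 0.194822


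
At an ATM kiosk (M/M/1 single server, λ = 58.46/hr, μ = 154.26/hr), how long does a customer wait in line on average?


ρ = 58.46/154.26 = 0.3790
Wq = ρ/(μ−λ) = 0.3790/(154.26 − 58.46) = 0.3790/95.80 = 0.003956 hr

Final: 0.003956 hr


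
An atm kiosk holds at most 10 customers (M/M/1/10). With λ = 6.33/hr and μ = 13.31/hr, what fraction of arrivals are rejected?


ρ = λ/μ = 6.33/13.31 = 0.4756
P_K = (1−ρ)ρ^K/(1−ρ^(K+1)) = (0.5244·0.0005919)/(1 − 0.0002815)
= 0.0003104/0.999718 = 0.0003105

Final: 0.0003105


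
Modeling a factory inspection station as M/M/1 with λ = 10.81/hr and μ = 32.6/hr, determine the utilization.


ρ = λ/μ = 10.81/32.6 = 0.3316

Final: 0.3316


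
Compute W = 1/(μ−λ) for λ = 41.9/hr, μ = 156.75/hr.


W = 1/(μ−λ) = 1/(156.75 − 41.9) = 1/114.85 = 0.008707 hr

Final: 0.008707 hr


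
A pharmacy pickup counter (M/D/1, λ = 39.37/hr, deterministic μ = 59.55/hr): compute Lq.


ρ = 39.37/59.55 = 0.6611
M/D/1: Lq = ρ²/(2(1−ρ)) = 0.4371/(2·0.3389) = 0.64491

Final: 0.64491


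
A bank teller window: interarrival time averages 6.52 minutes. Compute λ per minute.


λ = 1/(interarrival time) in consistent units.
1 minute = 1 min, so λ = 1/6.52 = 0.1534 per minute

Final: 0.1534 /min


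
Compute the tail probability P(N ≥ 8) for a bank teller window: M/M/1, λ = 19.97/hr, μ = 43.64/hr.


ρ = 19.97/43.64 = 0.4576
P(N ≥ n) = ρ^n = 0.4576^8 = 0.001923

Final: 0.001923


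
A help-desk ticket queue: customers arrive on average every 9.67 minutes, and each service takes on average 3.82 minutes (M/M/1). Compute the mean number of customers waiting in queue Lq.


λ = 60/9.67 = 6.2048 /hr
μ = 60/3.82 = 15.7068 /hr
ρ = λ/μ = 6.2048/15.7068 = 0.3950
Lq = ρ²/(1−ρ) = 0.1561/0.6050 = 0.2580

Final: 0.2580


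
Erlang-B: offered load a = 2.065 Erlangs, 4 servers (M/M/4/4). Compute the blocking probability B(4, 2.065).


B(c,a) = (a^c/c!) / Σ_{k=0}^{c} a^k/k!
a^4/4! = 0.757651
Σ terms (k=0..4): 1.00000 + 2.06500 + 2.13211 + 1.46760 + 0.75765 = 7.422367
B = 0.757651/7.422367 = 0.102077

Final: 0.102077


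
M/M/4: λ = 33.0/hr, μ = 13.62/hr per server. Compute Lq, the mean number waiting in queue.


a = λ/μ = 2.4229; ρ = a/4 = 0.6057
P₀ = 0.080836
Lq = P₀·a^c·ρ / (c!·(1−ρ)²) = 0.080836·34.46254·0.6057/(24·0.15545)
= 0.45230

Final: 0.45230


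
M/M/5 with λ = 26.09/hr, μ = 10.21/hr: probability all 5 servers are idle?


a = λ/μ = 26.09/10.21 = 2.5553; ρ = a/c = 0.5111
Σ_{k=0}^{4} a^k/k! (terms k=0..4) = 1.00000 + 2.55534 + 3.26488 + 2.78095 + 1.77657 = 11.37774
Tail: a^5/(5!(1−ρ)) = 108.95363/(120·0.4889) = 1.85700
P₀ = 1/(11.37774 + 1.85700) = 1/13.23474 = 0.075559

Final: 0.075559


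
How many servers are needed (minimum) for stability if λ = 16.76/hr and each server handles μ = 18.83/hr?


Stability requires cμ > λ ⇔ c > λ/μ.
λ/μ = 16.76/18.83 = 0.8901
Minimum integer c = ⌊0.8901⌋ + 1 = 1
Check: 1·18.83 = 18.83 > 16.76, while 0·18.83 = 0.00 ≤ 16.76

Final: 1 servers


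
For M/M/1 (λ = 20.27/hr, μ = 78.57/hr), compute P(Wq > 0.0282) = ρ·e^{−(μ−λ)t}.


ρ = 20.27/78.57 = 0.2580
P(Wq > t) = ρ·e^{−(μ−λ)t} = 0.2580·e^{−1.6441}
= 0.2580·0.193194 = 0.049841

Final: 0.049841


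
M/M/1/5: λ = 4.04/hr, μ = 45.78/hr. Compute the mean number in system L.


ρ = 4.04/45.78 = 0.08825
L = ρ[1 − (K+1)ρ^K + Kρ^(K+1)] / [(1−ρ)(1−ρ^(K+1))]
Numerator: 0.08825·(1 − 6·0.000005352 + 5·0.0000004723) = 0.088246
Denominator: (0.9118)·(1.000000) = 0.911751
L = 0.088246/0.911751 = 0.09679

Final: 0.09679


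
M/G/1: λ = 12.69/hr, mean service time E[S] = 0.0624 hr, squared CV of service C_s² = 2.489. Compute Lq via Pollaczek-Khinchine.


ρ = λ·E[S] = 12.69·0.0624 = 0.7919
Lq = ρ²(1+C_s²)/(2(1−ρ)) = 0.6270·(1+2.489)/(2·0.2081)
= 0.6270·3.4890/0.4163 = 5.25532

Final: 5.25532


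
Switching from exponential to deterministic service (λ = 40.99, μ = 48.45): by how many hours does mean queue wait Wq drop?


ρ = 40.99/48.45 = 0.8460
Wq(M/M/1) = ρ/(μ−λ) = 0.8460/7.46 = 0.11341 hr
Wq(M/D/1) = ρ/(2(μ−λ)) = 0.05670 hr
Savings = 0.11341 − 0.05670 = 0.05670 hr

Final: 0.05670 hr


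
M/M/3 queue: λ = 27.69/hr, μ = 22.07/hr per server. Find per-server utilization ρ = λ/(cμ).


ρ = λ/(cμ) = 27.69/(3·22.07) = 27.69/66.21 = 0.4182

Final: 0.4182


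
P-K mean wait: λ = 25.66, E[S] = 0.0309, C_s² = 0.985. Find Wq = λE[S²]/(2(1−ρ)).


ρ = λ·E[S] = 25.66·0.0309 = 0.7929
E[S²] = E[S]²(1+C_s²) = 0.0309²·(1+0.985) = 0.001895
Wq = λ·E[S²]/(2(1−ρ)) = 25.66·0.001895/(2·0.2071) = 0.11741 hr

Final: 0.11741 hr


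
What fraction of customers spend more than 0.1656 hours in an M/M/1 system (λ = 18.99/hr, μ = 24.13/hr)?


W ~ Exponential(μ−λ) for M/M/1.
μ − λ = 24.13 − 18.99 = 5.1400
P(W > t) = e^{−(μ−λ)t} = e^{−0.8512} = 0.426909

Final: 0.426909


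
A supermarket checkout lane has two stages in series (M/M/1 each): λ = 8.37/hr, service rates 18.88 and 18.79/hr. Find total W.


Each node sees arrival rate λ = 8.37/hr (tandem ⇒ throughput preserved).
W₁ = 1/(μ₁−λ) = 1/(18.88−8.37) = 0.09515 hr
W₂ = 1/(μ₂−λ) = 1/(18.79−8.37) = 0.09597 hr
W_total = W₁ + W₂ = 0.09515 + 0.09597 = 0.19112 hr

Final: 0.19112 hr


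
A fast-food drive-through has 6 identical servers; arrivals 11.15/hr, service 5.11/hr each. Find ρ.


ρ = λ/(cμ) = 11.15/(6·5.11) = 11.15/30.66 = 0.3637

Final: 0.3637


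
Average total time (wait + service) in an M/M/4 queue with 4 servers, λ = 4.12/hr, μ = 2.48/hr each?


a = 1.6613; ρ = 0.4153; P₀ = 0.186978
Lq = P₀·a^c·ρ/(c!(1−ρ)²) = 0.07210
Wq = Lq/λ = 0.07210/4.12 = 0.01750 hr
W = Wq + 1/μ = 0.01750 + 0.40323 = 0.42072 hr

Final: 0.42072 hr


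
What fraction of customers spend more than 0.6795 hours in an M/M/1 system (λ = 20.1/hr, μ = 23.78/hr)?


W ~ Exponential(μ−λ) for M/M/1.
μ − λ = 23.78 − 20.1 = 3.6800
P(W > t) = e^{−(μ−λ)t} = e^{−2.5006} = 0.082039

Final: 0.082039


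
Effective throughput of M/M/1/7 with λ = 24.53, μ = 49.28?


ρ = 0.4978; P_K = (1−ρ)ρ^7/(1−ρ^8) = 0.003817
λ_eff = λ(1 − P_K) = 24.53·(1 − 0.003817) = 24.53·0.996183 = 24.4364 /hr

Final: 24.4364 /hr


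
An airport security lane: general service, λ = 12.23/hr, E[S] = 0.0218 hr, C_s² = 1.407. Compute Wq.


ρ = λ·E[S] = 12.23·0.0218 = 0.2666
E[S²] = E[S]²(1+C_s²) = 0.0218²·(1+1.407) = 0.001144
Wq = λ·E[S²]/(2(1−ρ)) = 12.23·0.001144/(2·0.7334) = 0.009538 hr

Final: 0.009538 hr


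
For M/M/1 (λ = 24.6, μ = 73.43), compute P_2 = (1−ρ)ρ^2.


ρ = 24.6/73.43 = 0.3350
P_n = (1−ρ)·ρ^n = (1 − 0.3350)·0.3350^2 = 0.6650·0.112234 = 0.074634

Final: 0.074634


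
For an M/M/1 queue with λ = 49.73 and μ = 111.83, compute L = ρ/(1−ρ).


ρ = λ/μ = 49.73/111.83 = 0.4447
L = ρ/(1−ρ) = 0.4447/(1 − 0.4447) = 0.4447/0.5553 = 0.8008

Final: 0.8008


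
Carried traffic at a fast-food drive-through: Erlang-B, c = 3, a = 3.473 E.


B(3,3.473) = 0.399285 (Erlang-B)
Carried load = a(1 − B) = 3.473·(1 − 0.399285) = 3.473·0.600715 = 2.0863 E

Final: 2.0863 Erlangs


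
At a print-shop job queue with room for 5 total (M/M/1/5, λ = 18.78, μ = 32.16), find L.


ρ = 18.78/32.16 = 0.5840
L = ρ[1 − (K+1)ρ^K + Kρ^(K+1)] / [(1−ρ)(1−ρ^(K+1))]
Numerator: 0.5840·(1 − 6·0.067904 + 5·0.039653) = 0.461815
Denominator: (0.4160)·(0.960347) = 0.399547
L = 0.461815/0.399547 = 1.1558

Final: 1.1558


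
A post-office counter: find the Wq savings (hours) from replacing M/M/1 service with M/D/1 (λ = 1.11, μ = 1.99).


ρ = 1.11/1.99 = 0.5578
Wq(M/M/1) = ρ/(μ−λ) = 0.5578/0.8800 = 0.63385 hr
Wq(M/D/1) = ρ/(2(μ−λ)) = 0.31693 hr
Savings = 0.63385 − 0.31693 = 0.31693 hr

Final: 0.31693 hr


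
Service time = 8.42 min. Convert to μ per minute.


μ = 1/(service time) in consistent units.
1 minute = 1 min, so μ = 1/8.42 = 0.1188 per minute

Final: 0.1188 /min


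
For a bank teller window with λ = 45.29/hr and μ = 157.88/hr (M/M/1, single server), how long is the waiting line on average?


ρ = 45.29/157.88 = 0.2869
Lq = ρ²/(1−ρ) = 0.08229/0.7131 = 0.1154

Final: 0.1154


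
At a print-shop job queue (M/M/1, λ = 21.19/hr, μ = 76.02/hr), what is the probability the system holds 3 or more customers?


ρ = 21.19/76.02 = 0.2787
P(N ≥ n) = ρ^n = 0.2787^3 = 0.021658

Final: 0.021658


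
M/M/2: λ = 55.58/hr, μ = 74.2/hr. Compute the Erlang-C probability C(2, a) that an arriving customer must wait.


a = λ/μ = 0.7491; ρ = a/2 = 0.3745
P₀ = 0.455045 (from M/M/c formula)
C(c,a) = [a^c/(c!(1−ρ))]·P₀ = [0.56109/(2·0.6255)]·0.455045
= 0.44853·0.455045 = 0.204101

Final: 0.204101


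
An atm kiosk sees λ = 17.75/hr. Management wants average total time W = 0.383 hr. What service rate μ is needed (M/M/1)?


W = 1/(μ−λ) ⇒ μ − λ = 1/W = 1/0.383 = 2.6110
μ = λ + 1/W = 17.75 + 2.6110 = 20.3610 per hr

Final: 20.3610 /hr


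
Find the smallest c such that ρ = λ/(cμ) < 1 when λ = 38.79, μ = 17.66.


Stability requires cμ > λ ⇔ c > λ/μ.
λ/μ = 38.79/17.66 = 2.1965
Minimum integer c = ⌊2.1965⌋ + 1 = 3
Check: 3·17.66 = 52.98 > 38.79, while 2·17.66 = 35.32 ≤ 38.79

Final: 3 servers


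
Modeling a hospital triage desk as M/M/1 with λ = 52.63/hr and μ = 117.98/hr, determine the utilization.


ρ = λ/μ = 52.63/117.98 = 0.4461

Final: 0.4461


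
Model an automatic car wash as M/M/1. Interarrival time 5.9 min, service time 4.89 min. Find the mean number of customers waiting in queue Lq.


λ = 60/5.9 = 10.1695 /hr
μ = 60/4.89 = 12.2699 /hr
ρ = λ/μ = 10.1695/12.2699 = 0.8288
Lq = ρ²/(1−ρ) = 0.6869/0.1712 = 4.0128

Final: 4.0128


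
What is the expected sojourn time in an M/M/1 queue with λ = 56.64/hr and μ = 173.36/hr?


W = 1/(μ−λ) = 1/(173.36 − 56.64) = 1/116.72 = 0.008568 hr

Final: 0.008568 hr


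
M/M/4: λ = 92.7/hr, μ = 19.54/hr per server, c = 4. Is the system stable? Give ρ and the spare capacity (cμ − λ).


Total capacity cμ = 4·19.54 = 78.16/hr
ρ = λ/(cμ) = 92.7/78.16 = 1.1860
Stable ⇔ ρ < 1: NO
Spare capacity = cμ − λ = 78.16 − 92.7 = -14.54/hr

Final: ρ = 1.1860; unstable; margin = -14.54/hr
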